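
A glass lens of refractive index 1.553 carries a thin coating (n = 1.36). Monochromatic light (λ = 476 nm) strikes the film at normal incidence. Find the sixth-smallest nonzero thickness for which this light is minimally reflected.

963 nm

At the upper boundary (n = 1.0 to n = 1.36) the reflected ray undergoes a half-wave phase shift.
At the lower boundary (n = 1.36 to n = 1.553) the reflected ray undergoes a half-wave phase shift.
Net: no relative phase inversion (both shifts match).
So the condition for destructive reflection is 2 n t = (m + ½) λ.
The sixth-smallest nonzero thickness corresponds to m = 5: t = (m + ½) λ / (2 n) = 5.50 × 476 / (2 × 1.36) = 963 nm.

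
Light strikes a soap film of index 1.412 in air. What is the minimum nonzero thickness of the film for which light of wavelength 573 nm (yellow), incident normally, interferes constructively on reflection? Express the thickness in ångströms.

Top surface (1.0 → 1.412): reflection off a higher-index medium gives a half-wave phase shift.
Ray reflecting at the bottom interface goes from n = 1.412 toward n = 1.0: no phase shift.
Net: one phase inversion between the two reflected rays.
For maximum reflection here: 2 n t = (m + ½) λ.
Minimum at m = 0: t = λ / (4 n) = 573 / (4 × 1.412) = 101 nm.

1015 Å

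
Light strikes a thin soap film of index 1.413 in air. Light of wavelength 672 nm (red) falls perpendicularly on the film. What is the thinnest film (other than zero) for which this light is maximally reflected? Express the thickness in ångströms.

Ray reflecting at the top interface goes from n = 1.0 toward n = 1.413: a half-wave phase shift.
Bottom surface (1.413 → 1.0): reflection off a lower-index medium gives no phase shift.
Net: one phase inversion between the two reflected rays.
For strong reflection here: 2 n t = (m + ½) λ.
Minimum at m = 0: t = λ / (4 n) = 672 / (4 × 1.413) = 119 nm.

1189 Å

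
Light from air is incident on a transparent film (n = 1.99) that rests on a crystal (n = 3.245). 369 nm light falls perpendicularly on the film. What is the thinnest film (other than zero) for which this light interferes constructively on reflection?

92.7 nm

Ray reflecting at the top interface goes from n = 1.0 toward n = 1.99: a half-wave phase shift.
Bottom surface (1.99 → 3.245): reflection off a higher-index medium gives a half-wave phase shift.
The two reflections carry the same phase change, so no net offset.
With no net inversion, constructive interference in reflection requires 2 n t = m λ.
Minimum nonzero at m = 1: t = λ / (2 n) = 369 / (2 × 1.99) = 92.7 nm.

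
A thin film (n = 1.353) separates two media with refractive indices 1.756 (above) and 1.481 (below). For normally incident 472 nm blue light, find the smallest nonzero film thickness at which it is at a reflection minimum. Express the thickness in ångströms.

1744 Å

Top surface (1.756 → 1.353): reflection off a lower-index medium gives no phase shift.
Ray reflecting at the bottom interface goes from n = 1.353 toward n = 1.481: a half-wave phase shift.
Exactly one π shift → a net half-wave offset.
So the condition for destructive reflection is 2 n t = m λ.
Minimum nonzero at m = 1: t = λ / (2 n) = 472 / (2 × 1.353) = 174 nm.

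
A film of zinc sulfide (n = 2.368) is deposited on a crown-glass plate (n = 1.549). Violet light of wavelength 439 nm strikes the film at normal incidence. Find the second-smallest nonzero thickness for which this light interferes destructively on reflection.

Ray reflecting at the top interface goes from n = 1.0 toward n = 2.368: a half-wave phase shift.
At the lower boundary (n = 2.368 to n = 1.549) the reflected ray undergoes no phase shift.
Net: one phase inversion between the two reflected rays.
For dark reflection here: 2 n t = m λ.
The second-smallest nonzero thickness corresponds to m = 2: t = m λ / (2 n) = 2.00 × 439 / (2 × 2.368) = 185 nm.

185 nm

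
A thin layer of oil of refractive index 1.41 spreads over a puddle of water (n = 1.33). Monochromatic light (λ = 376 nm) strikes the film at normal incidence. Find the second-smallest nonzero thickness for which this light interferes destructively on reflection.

267 nm

Top surface (1.0 → 1.41): reflection off a higher-index medium gives a half-wave phase shift.
Bottom surface (1.41 → 1.33): reflection off a lower-index medium gives no phase shift.
Exactly one π shift → a net half-wave offset.
With one net inversion, destructive interference in reflection requires 2 n t = m λ.
The second-smallest nonzero thickness corresponds to m = 2: t = m λ / (2 n) = 2.00 × 376 / (2 × 1.41) = 267 nm.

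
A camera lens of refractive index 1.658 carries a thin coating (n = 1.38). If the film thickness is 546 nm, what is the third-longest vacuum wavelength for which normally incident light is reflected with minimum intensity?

603 nm

Ray reflecting at the top interface goes from n = 1.0 toward n = 1.38: a half-wave phase shift.
At the lower boundary (n = 1.38 to n = 1.658) the reflected ray undergoes a half-wave phase shift.
Net: no relative phase inversion (both shifts match).
So the condition for destructive reflection is 2 n t = (m + ½) λ.
λ = 2 n t / (m + ½). The third-longest wavelength is m = 2: λ = 2 × 1.38 × 546 / 2.50 = 603 nm.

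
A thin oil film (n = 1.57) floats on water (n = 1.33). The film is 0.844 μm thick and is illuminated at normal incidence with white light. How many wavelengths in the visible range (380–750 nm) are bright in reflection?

3

Ray reflecting at the top interface goes from n = 1.0 toward n = 1.57: a half-wave phase shift.
Ray reflecting at the bottom interface goes from n = 1.57 toward n = 1.33: no phase shift.
The two reflections differ by half a wavelength.
With one net inversion, constructive interference in reflection requires 2 n t = (m + ½) λ.
λ = 2 n t / (m + ½) = 2650 / (m + ½) nm.
m=3: 757 nm (IR); m=4: 589 nm (visible); m=5: 482 nm (visible); m=6: 408 nm (visible); m=7: 353 nm (UV).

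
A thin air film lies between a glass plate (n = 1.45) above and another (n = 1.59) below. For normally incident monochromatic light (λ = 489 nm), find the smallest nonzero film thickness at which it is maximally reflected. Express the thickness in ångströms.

1223 Å

Ray reflecting at the top interface goes from n = 1.45 toward n = 1.0: no phase shift.
Bottom surface (1.0 → 1.59): reflection off a higher-index medium gives a half-wave phase shift.
Exactly one π shift → a net half-wave offset.
For maximum reflection here: 2 n t = (m + ½) λ.
Minimum at m = 0: t = λ / (4 n) = 489 / (4 × 1.0) = 122 nm.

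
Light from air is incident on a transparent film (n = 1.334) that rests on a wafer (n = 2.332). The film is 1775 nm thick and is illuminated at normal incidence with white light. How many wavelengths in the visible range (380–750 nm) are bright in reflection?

6

Top surface (1.0 → 1.334): reflection off a higher-index medium gives a half-wave phase shift.
At the lower boundary (n = 1.334 to n = 2.332) the reflected ray undergoes a half-wave phase shift.
The two reflections carry the same phase change, so no net offset.
So the condition for constructive reflection is 2 n t = m λ.
λ = 2 n t / m = 4736 / m nm.
m=6: 789 nm (IR); m=7: 677 nm (visible); m=8: 592 nm (visible); m=9: 526 nm (visible); m=10: 474 nm (visible); m=11: 431 nm (visible); m=12: 395 nm (visible); m=13: 364 nm (UV).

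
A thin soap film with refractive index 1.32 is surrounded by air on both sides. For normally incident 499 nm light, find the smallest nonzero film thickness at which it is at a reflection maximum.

94.5 nm

Top surface (1.0 → 1.32): reflection off a higher-index medium gives a half-wave phase shift.
Bottom surface (1.32 → 1.0): reflection off a lower-index medium gives no phase shift.
The two reflections differ by half a wavelength.
So the condition for constructive reflection is 2 n t = (m + ½) λ.
Minimum at m = 0: t = λ / (4 n) = 499 / (4 × 1.32) = 94.5 nm.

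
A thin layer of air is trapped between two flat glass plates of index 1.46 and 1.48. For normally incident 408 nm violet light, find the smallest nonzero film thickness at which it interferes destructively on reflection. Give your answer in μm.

Ray reflecting at the top interface goes from n = 1.46 toward n = 1.0: no phase shift.
At the lower boundary (n = 1.0 to n = 1.48) the reflected ray undergoes a half-wave phase shift.
The two reflections differ by half a wavelength.
So the condition for destructive reflection is 2 n t = m λ.
Minimum nonzero at m = 1: t = λ / (2 n) = 408 / (2 × 1.0) = 204 nm.

0.204 μm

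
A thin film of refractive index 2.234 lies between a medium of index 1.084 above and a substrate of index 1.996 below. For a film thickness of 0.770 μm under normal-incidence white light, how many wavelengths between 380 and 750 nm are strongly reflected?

4

Top surface (1.084 → 2.234): reflection off a higher-index medium gives a half-wave phase shift.
At the lower boundary (n = 2.234 to n = 1.996) the reflected ray undergoes no phase shift.
Exactly one π shift → a net half-wave offset.
For maximum reflection here: 2 n t = (m + ½) λ.
λ = 2 n t / (m + ½) = 3440 / (m + ½) nm.
m=4: 765 nm (IR); m=5: 626 nm (visible); m=6: 529 nm (visible); m=7: 459 nm (visible); m=8: 405 nm (visible); m=9: 362 nm (UV).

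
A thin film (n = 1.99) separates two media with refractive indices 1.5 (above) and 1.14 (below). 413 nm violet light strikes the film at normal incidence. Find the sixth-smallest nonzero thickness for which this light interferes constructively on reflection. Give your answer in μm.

0.571 μm

At the upper boundary (n = 1.5 to n = 1.99) the reflected ray undergoes a half-wave phase shift.
Bottom surface (1.99 → 1.14): reflection off a lower-index medium gives no phase shift.
Exactly one π shift → a net half-wave offset.
So the condition for constructive reflection is 2 n t = (m + ½) λ.
The sixth-smallest nonzero thickness corresponds to m = 5: t = (m + ½) λ / (2 n) = 5.50 × 413 / (2 × 1.99) = 571 nm.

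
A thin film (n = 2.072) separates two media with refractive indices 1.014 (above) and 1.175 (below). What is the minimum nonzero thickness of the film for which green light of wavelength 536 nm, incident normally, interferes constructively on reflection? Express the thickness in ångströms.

647 Å

Top surface (1.014 → 2.072): reflection off a higher-index medium gives a half-wave phase shift.
At the lower boundary (n = 2.072 to n = 1.175) the reflected ray undergoes no phase shift.
Exactly one π shift → a net half-wave offset.
For bright reflection here: 2 n t = (m + ½) λ.
Minimum at m = 0: t = λ / (4 n) = 536 / (4 × 2.072) = 64.7 nm.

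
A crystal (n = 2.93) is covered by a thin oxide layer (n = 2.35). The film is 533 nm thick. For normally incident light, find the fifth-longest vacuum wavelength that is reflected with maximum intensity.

501 nm

Top surface (1.0 → 2.35): reflection off a higher-index medium gives a half-wave phase shift.
Bottom surface (2.35 → 2.93): reflection off a higher-index medium gives a half-wave phase shift.
The two reflections carry the same phase change, so no net offset.
So the condition for constructive reflection is 2 n t = m λ.
λ = 2 n t / m. The fifth-longest wavelength is m = 5: λ = 2 × 2.35 × 533 / 5.00 = 501 nm.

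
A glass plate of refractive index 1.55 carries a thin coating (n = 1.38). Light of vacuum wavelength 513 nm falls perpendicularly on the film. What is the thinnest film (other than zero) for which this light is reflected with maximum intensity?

Top surface (1.0 → 1.38): reflection off a higher-index medium gives a half-wave phase shift.
Ray reflecting at the bottom interface goes from n = 1.38 toward n = 1.55: a half-wave phase shift.
The two reflections carry the same phase change, so no net offset.
So the condition for constructive reflection is 2 n t = m λ.
Minimum nonzero at m = 1: t = λ / (2 n) = 513 / (2 × 1.38) = 186 nm.

186 nm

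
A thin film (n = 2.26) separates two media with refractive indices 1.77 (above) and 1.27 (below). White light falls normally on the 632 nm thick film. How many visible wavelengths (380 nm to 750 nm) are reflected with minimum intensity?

4

Ray reflecting at the top interface goes from n = 1.77 toward n = 2.26: a half-wave phase shift.
Bottom surface (2.26 → 1.27): reflection off a lower-index medium gives no phase shift.
Exactly one π shift → a net half-wave offset.
With one net inversion, destructive interference in reflection requires 2 n t = m λ.
λ = 2 n t / m = 2857 / m nm.
m=3: 952 nm (IR); m=4: 714 nm (visible); m=5: 571 nm (visible); m=6: 476 nm (visible); m=7: 408 nm (visible); m=8: 357 nm (UV).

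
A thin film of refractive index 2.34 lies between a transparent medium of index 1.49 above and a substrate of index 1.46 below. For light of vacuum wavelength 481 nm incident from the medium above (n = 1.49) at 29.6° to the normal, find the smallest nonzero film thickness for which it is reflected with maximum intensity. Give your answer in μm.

0.0541 μm

Top surface (1.49 → 2.34): reflection off a higher-index medium gives a half-wave phase shift.
At the lower boundary (n = 2.34 to n = 1.46) the reflected ray undergoes no phase shift.
The two reflections differ by half a wavelength.
So the condition for constructive reflection is 2 n t cos θ_r = (m + ½) λ.
Snell's law: 1.49 sin 29.6° = 2.34 sin θ_r → sin θ_r = 0.315, cos θ_r = 0.949.
Minimum at m = 0: t = λ / (4 n cos θ_r) = 481 / (4 × 2.34 × 0.949) = 54.1 nm.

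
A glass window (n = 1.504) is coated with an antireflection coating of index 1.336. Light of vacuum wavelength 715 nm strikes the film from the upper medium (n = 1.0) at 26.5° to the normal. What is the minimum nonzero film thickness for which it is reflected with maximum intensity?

284 nm

Ray reflecting at the top interface goes from n = 1.0 toward n = 1.336: a half-wave phase shift.
Bottom surface (1.336 → 1.504): reflection off a higher-index medium gives a half-wave phase shift.
Zero or two π shifts → no net half-wave offset.
With no net inversion, constructive interference in reflection requires 2 n t cos θ_r = m λ.
Snell's law: 1.0 sin 26.5° = 1.336 sin θ_r → sin θ_r = 0.334, cos θ_r = 0.943.
Minimum nonzero at m = 1: t = λ / (2 n cos θ_r) = 715 / (2 × 1.336 × 0.943) = 284 nm.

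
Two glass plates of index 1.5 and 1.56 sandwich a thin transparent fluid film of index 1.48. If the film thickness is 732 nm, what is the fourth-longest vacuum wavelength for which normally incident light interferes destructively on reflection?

Top surface (1.5 → 1.48): reflection off a lower-index medium gives no phase shift.
Bottom surface (1.48 → 1.56): reflection off a higher-index medium gives a half-wave phase shift.
The two reflections differ by half a wavelength.
So the condition for destructive reflection is 2 n t = m λ.
λ = 2 n t / m. The fourth-longest wavelength is m = 4: λ = 2 × 1.48 × 732 / 4.00 = 542 nm.

542 nm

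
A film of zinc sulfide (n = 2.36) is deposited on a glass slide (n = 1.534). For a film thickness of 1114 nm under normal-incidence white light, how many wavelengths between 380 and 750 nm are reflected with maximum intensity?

7

Ray reflecting at the top interface goes from n = 1.0 toward n = 2.36: a half-wave phase shift.
At the lower boundary (n = 2.36 to n = 1.534) the reflected ray undergoes no phase shift.
Net: one phase inversion between the two reflected rays.
So the condition for constructive reflection is 2 n t = (m + ½) λ.
λ = 2 n t / (m + ½) = 5258 / (m + ½) nm.
m=6: 809 nm (IR); m=7: 701 nm (visible); m=8: 619 nm (visible); m=9: 553 nm (visible); m=10: 501 nm (visible); m=11: 457 nm (visible); m=12: 421 nm (visible); m=13: 389 nm (visible); m=14: 363 nm (UV).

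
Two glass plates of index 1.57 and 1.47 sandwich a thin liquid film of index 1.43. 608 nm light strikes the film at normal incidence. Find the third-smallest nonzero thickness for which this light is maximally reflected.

531 nm

Top surface (1.57 → 1.43): reflection off a lower-index medium gives no phase shift.
Bottom surface (1.43 → 1.47): reflection off a higher-index medium gives a half-wave phase shift.
Exactly one π shift → a net half-wave offset.
For maximum reflection here: 2 n t = (m + ½) λ.
The third-smallest nonzero thickness corresponds to m = 2: t = (m + ½) λ / (2 n) = 2.50 × 608 / (2 × 1.43) = 531 nm.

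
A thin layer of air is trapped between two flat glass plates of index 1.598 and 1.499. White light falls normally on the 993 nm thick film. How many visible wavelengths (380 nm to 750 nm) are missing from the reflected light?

3

At the upper boundary (n = 1.598 to n = 1.0) the reflected ray undergoes no phase shift.
Bottom surface (1.0 → 1.499): reflection off a higher-index medium gives a half-wave phase shift.
The two reflections differ by half a wavelength.
With one net inversion, destructive interference in reflection requires 2 n t = m λ.
λ = 2 n t / m = 1986 / m nm.
m=2: 993 nm (IR); m=3: 662 nm (visible); m=4: 497 nm (visible); m=5: 397 nm (visible); m=6: 331 nm (UV).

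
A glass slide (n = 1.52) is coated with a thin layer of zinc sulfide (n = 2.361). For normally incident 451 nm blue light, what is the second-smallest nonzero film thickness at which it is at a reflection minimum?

Top surface (1.0 → 2.361): reflection off a higher-index medium gives a half-wave phase shift.
Ray reflecting at the bottom interface goes from n = 2.361 toward n = 1.52: no phase shift.
Net: one phase inversion between the two reflected rays.
For dark reflection here: 2 n t = m λ.
The second-smallest nonzero thickness corresponds to m = 2: t = m λ / (2 n) = 2.00 × 451 / (2 × 2.361) = 191 nm.

191 nm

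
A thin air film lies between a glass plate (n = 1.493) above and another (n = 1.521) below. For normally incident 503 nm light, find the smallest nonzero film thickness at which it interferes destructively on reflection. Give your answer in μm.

0.252 μm

At the upper boundary (n = 1.493 to n = 1.0) the reflected ray undergoes no phase shift.
Bottom surface (1.0 → 1.521): reflection off a higher-index medium gives a half-wave phase shift.
Exactly one π shift → a net half-wave offset.
For minimum reflection here: 2 n t = m λ.
Minimum nonzero at m = 1: t = λ / (2 n) = 503 / (2 × 1.0) = 252 nm.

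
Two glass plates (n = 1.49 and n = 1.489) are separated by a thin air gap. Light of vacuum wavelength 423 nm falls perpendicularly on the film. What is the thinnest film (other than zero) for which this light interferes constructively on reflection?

Ray reflecting at the top interface goes from n = 1.49 toward n = 1.0: no phase shift.
At the lower boundary (n = 1.0 to n = 1.489) the reflected ray undergoes a half-wave phase shift.
The two reflections differ by half a wavelength.
So the condition for constructive reflection is 2 n t = (m + ½) λ.
Minimum at m = 0: t = λ / (4 n) = 423 / (4 × 1.0) = 106 nm.

106 nm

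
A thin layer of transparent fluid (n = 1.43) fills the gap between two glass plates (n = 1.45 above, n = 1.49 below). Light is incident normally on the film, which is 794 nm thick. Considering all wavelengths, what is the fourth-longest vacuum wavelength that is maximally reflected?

Ray reflecting at the top interface goes from n = 1.45 toward n = 1.43: no phase shift.
Ray reflecting at the bottom interface goes from n = 1.43 toward n = 1.49: a half-wave phase shift.
The two reflections differ by half a wavelength.
With one net inversion, constructive interference in reflection requires 2 n t = (m + ½) λ.
λ = 2 n t / (m + ½). The fourth-longest wavelength is m = 3: λ = 2 × 1.43 × 794 / 3.50 = 649 nm.

649 nm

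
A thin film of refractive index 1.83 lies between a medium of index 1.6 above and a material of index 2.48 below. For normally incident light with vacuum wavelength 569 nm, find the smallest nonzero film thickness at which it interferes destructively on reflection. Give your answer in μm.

Ray reflecting at the top interface goes from n = 1.6 toward n = 1.83: a half-wave phase shift.
Ray reflecting at the bottom interface goes from n = 1.83 toward n = 2.48: a half-wave phase shift.
The two reflections carry the same phase change, so no net offset.
With no net inversion, destructive interference in reflection requires 2 n t = (m + ½) λ.
Minimum at m = 0: t = λ / (4 n) = 569 / (4 × 1.83) = 77.7 nm.

0.0777 μm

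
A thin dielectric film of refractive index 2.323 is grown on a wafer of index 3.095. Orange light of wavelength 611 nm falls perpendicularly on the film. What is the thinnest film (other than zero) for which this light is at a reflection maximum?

132 nm

Ray reflecting at the top interface goes from n = 1.0 toward n = 2.323: a half-wave phase shift.
Bottom surface (2.323 → 3.095): reflection off a higher-index medium gives a half-wave phase shift.
Zero or two π shifts → no net half-wave offset.
For maximum reflection here: 2 n t = m λ.
Minimum nonzero at m = 1: t = λ / (2 n) = 611 / (2 × 2.323) = 132 nm.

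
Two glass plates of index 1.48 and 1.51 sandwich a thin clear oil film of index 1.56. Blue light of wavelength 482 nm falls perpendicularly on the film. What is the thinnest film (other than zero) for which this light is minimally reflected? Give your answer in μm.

0.154 μm

Ray reflecting at the top interface goes from n = 1.48 toward n = 1.56: a half-wave phase shift.
Ray reflecting at the bottom interface goes from n = 1.56 toward n = 1.51: no phase shift.
Exactly one π shift → a net half-wave offset.
So the condition for destructive reflection is 2 n t = m λ.
Minimum nonzero at m = 1: t = λ / (2 n) = 482 / (2 × 1.56) = 154 nm.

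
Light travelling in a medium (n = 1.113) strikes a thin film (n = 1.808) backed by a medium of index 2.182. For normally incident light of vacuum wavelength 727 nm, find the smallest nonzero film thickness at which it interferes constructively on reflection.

201 nm

Ray reflecting at the top interface goes from n = 1.113 toward n = 1.808: a half-wave phase shift.
Ray reflecting at the bottom interface goes from n = 1.808 toward n = 2.182: a half-wave phase shift.
The two reflections carry the same phase change, so no net offset.
For bright reflection here: 2 n t = m λ.
Minimum nonzero at m = 1: t = λ / (2 n) = 727 / (2 × 1.808) = 201 nm.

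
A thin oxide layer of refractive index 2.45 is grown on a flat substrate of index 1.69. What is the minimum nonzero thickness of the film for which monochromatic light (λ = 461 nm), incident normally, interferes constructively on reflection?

47.0 nm

Top surface (1.0 → 2.45): reflection off a higher-index medium gives a half-wave phase shift.
At the lower boundary (n = 2.45 to n = 1.69) the reflected ray undergoes no phase shift.
The two reflections differ by half a wavelength.
With one net inversion, constructive interference in reflection requires 2 n t = (m + ½) λ.
Minimum at m = 0: t = λ / (4 n) = 461 / (4 × 2.45) = 47.0 nm.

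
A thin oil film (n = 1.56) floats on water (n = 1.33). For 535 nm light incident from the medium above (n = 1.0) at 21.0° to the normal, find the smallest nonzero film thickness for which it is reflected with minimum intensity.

At the upper boundary (n = 1.0 to n = 1.56) the reflected ray undergoes a half-wave phase shift.
Bottom surface (1.56 → 1.33): reflection off a lower-index medium gives no phase shift.
Exactly one π shift → a net half-wave offset.
For weak reflection here: 2 n t cos θ_r = m λ.
Snell's law: 1.0 sin 21.0° = 1.56 sin θ_r → sin θ_r = 0.230, cos θ_r = 0.973.
Minimum nonzero at m = 1: t = λ / (2 n cos θ_r) = 535 / (2 × 1.56 × 0.973) = 176 nm.

176 nm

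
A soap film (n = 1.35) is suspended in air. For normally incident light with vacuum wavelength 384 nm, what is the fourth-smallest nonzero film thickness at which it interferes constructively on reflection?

Ray reflecting at the top interface goes from n = 1.0 toward n = 1.35: a half-wave phase shift.
Ray reflecting at the bottom interface goes from n = 1.35 toward n = 1.0: no phase shift.
Net: one phase inversion between the two reflected rays.
With one net inversion, constructive interference in reflection requires 2 n t = (m + ½) λ.
The fourth-smallest nonzero thickness corresponds to m = 3: t = (m + ½) λ / (2 n) = 3.50 × 384 / (2 × 1.35) = 498 nm.

498 nm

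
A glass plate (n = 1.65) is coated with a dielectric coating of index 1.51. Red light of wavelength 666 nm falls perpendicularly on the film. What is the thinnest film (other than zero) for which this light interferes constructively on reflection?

221 nm

At the upper boundary (n = 1.0 to n = 1.51) the reflected ray undergoes a half-wave phase shift.
At the lower boundary (n = 1.51 to n = 1.65) the reflected ray undergoes a half-wave phase shift.
Net: no relative phase inversion (both shifts match).
With no net inversion, constructive interference in reflection requires 2 n t = m λ.
Minimum nonzero at m = 1: t = λ / (2 n) = 666 / (2 × 1.51) = 221 nm.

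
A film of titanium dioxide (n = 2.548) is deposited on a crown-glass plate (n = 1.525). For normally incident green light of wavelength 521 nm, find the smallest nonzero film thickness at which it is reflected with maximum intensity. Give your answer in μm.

Ray reflecting at the top interface goes from n = 1.0 toward n = 2.548: a half-wave phase shift.
Ray reflecting at the bottom interface goes from n = 2.548 toward n = 1.525: no phase shift.
Exactly one π shift → a net half-wave offset.
So the condition for constructive reflection is 2 n t = (m + ½) λ.
Minimum at m = 0: t = λ / (4 n) = 521 / (4 × 2.548) = 51.1 nm.

0.0511 μm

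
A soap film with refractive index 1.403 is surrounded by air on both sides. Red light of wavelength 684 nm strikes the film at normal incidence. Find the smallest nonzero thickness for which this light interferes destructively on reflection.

Top surface (1.0 → 1.403): reflection off a higher-index medium gives a half-wave phase shift.
At the lower boundary (n = 1.403 to n = 1.0) the reflected ray undergoes no phase shift.
Exactly one π shift → a net half-wave offset.
With one net inversion, destructive interference in reflection requires 2 n t = m λ.
The smallest nonzero thickness corresponds to m = 1: t = m λ / (2 n) = 1.00 × 684 / (2 × 1.403) = 244 nm.

244 nm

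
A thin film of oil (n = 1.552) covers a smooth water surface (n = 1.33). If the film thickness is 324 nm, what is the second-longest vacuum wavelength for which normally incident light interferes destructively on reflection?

Top surface (1.0 → 1.552): reflection off a higher-index medium gives a half-wave phase shift.
Bottom surface (1.552 → 1.33): reflection off a lower-index medium gives no phase shift.
The two reflections differ by half a wavelength.
So the condition for destructive reflection is 2 n t = m λ.
λ = 2 n t / m. The second-longest wavelength is m = 2: λ = 2 × 1.552 × 324 / 2.00 = 503 nm.

503 nm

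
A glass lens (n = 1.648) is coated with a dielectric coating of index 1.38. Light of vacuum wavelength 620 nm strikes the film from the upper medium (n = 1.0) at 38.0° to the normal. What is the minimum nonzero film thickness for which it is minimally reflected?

Top surface (1.0 → 1.38): reflection off a higher-index medium gives a half-wave phase shift.
Bottom surface (1.38 → 1.648): reflection off a higher-index medium gives a half-wave phase shift.
Net: no relative phase inversion (both shifts match).
With no net inversion, destructive interference in reflection requires 2 n t cos θ_r = (m + ½) λ.
Snell's law: 1.0 sin 38.0° = 1.38 sin θ_r → sin θ_r = 0.446, cos θ_r = 0.895.
Minimum at m = 0: t = λ / (4 n cos θ_r) = 620 / (4 × 1.38 × 0.895) = 126 nm.

126 nm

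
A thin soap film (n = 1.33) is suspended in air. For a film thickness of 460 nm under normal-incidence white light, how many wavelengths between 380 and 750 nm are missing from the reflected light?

Ray reflecting at the top interface goes from n = 1.0 toward n = 1.33: a half-wave phase shift.
At the lower boundary (n = 1.33 to n = 1.0) the reflected ray undergoes no phase shift.
Net: one phase inversion between the two reflected rays.
So the condition for destructive reflection is 2 n t = m λ.
λ = 2 n t / m = 1224 / m nm.
m=1: 1224 nm (IR); m=2: 612 nm (visible); m=3: 408 nm (visible); m=4: 306 nm (UV).

2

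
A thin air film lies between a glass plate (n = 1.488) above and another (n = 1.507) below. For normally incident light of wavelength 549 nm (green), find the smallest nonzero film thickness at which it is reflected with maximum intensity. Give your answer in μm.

Top surface (1.488 → 1.0): reflection off a lower-index medium gives no phase shift.
Ray reflecting at the bottom interface goes from n = 1.0 toward n = 1.507: a half-wave phase shift.
Net: one phase inversion between the two reflected rays.
With one net inversion, constructive interference in reflection requires 2 n t = (m + ½) λ.
Minimum at m = 0: t = λ / (4 n) = 549 / (4 × 1.0) = 137 nm.

0.137 μm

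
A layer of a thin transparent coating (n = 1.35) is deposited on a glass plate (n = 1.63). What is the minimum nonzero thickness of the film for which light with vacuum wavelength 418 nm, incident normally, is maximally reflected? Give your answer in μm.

Top surface (1.0 → 1.35): reflection off a higher-index medium gives a half-wave phase shift.
Bottom surface (1.35 → 1.63): reflection off a higher-index medium gives a half-wave phase shift.
The two reflections carry the same phase change, so no net offset.
For bright reflection here: 2 n t = m λ.
Minimum nonzero at m = 1: t = λ / (2 n) = 418 / (2 × 1.35) = 155 nm.

0.155 μm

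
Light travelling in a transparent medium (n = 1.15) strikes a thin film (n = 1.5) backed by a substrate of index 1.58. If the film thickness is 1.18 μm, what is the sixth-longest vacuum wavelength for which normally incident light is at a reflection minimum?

Ray reflecting at the top interface goes from n = 1.15 toward n = 1.5: a half-wave phase shift.
At the lower boundary (n = 1.5 to n = 1.58) the reflected ray undergoes a half-wave phase shift.
The two reflections carry the same phase change, so no net offset.
So the condition for destructive reflection is 2 n t = (m + ½) λ.
λ = 2 n t / (m + ½). The sixth-longest wavelength is m = 5: λ = 2 × 1.5 × 1180 / 5.50 = 644 nm.

644 nm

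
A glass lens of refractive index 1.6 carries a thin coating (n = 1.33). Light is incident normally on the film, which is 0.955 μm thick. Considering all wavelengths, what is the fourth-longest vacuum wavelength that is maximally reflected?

635 nm

At the upper boundary (n = 1.0 to n = 1.33) the reflected ray undergoes a half-wave phase shift.
Ray reflecting at the bottom interface goes from n = 1.33 toward n = 1.6: a half-wave phase shift.
Net: no relative phase inversion (both shifts match).
So the condition for constructive reflection is 2 n t = m λ.
λ = 2 n t / m. The fourth-longest wavelength is m = 4: λ = 2 × 1.33 × 955 / 4.00 = 635 nm.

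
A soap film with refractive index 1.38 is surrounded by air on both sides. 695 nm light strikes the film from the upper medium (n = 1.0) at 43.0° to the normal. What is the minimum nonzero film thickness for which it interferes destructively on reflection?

290 nm

At the upper boundary (n = 1.0 to n = 1.38) the reflected ray undergoes a half-wave phase shift.
Bottom surface (1.38 → 1.0): reflection off a lower-index medium gives no phase shift.
Exactly one π shift → a net half-wave offset.
So the condition for destructive reflection is 2 n t cos θ_r = m λ.
Snell's law: 1.0 sin 43.0° = 1.38 sin θ_r → sin θ_r = 0.494, cos θ_r = 0.869.
Minimum nonzero at m = 1: t = λ / (2 n cos θ_r) = 695 / (2 × 1.38 × 0.869) = 290 nm.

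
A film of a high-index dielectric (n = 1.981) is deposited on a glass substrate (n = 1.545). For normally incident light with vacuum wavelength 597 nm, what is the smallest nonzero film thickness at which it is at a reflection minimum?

Ray reflecting at the top interface goes from n = 1.0 toward n = 1.981: a half-wave phase shift.
At the lower boundary (n = 1.981 to n = 1.545) the reflected ray undergoes no phase shift.
The two reflections differ by half a wavelength.
For weak reflection here: 2 n t = m λ.
The smallest nonzero thickness corresponds to m = 1: t = m λ / (2 n) = 1.00 × 597 / (2 × 1.981) = 151 nm.

151 nm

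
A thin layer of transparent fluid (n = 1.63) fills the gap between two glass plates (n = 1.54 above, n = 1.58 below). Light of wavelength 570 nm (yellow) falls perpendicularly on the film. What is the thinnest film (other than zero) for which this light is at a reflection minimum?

175 nm

Top surface (1.54 → 1.63): reflection off a higher-index medium gives a half-wave phase shift.
Bottom surface (1.63 → 1.58): reflection off a lower-index medium gives no phase shift.
Net: one phase inversion between the two reflected rays.
With one net inversion, destructive interference in reflection requires 2 n t = m λ.
Minimum nonzero at m = 1: t = λ / (2 n) = 570 / (2 × 1.63) = 175 nm.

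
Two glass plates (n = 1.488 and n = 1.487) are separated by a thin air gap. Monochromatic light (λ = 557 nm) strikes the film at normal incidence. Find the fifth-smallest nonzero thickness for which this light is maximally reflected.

1253 nm

Top surface (1.488 → 1.0): reflection off a lower-index medium gives no phase shift.
Ray reflecting at the bottom interface goes from n = 1.0 toward n = 1.487: a half-wave phase shift.
Exactly one π shift → a net half-wave offset.
With one net inversion, constructive interference in reflection requires 2 n t = (m + ½) λ.
The fifth-smallest nonzero thickness corresponds to m = 4: t = (m + ½) λ / (2 n) = 4.50 × 557 / (2 × 1.0) = 1253 nm.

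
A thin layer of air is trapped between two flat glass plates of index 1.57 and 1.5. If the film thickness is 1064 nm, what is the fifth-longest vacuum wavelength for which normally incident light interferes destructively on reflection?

426 nm

Ray reflecting at the top interface goes from n = 1.57 toward n = 1.0: no phase shift.
Ray reflecting at the bottom interface goes from n = 1.0 toward n = 1.5: a half-wave phase shift.
Net: one phase inversion between the two reflected rays.
For minimum reflection here: 2 n t = m λ.
λ = 2 n t / m. The fifth-longest wavelength is m = 5: λ = 2 × 1.0 × 1064 / 5.00 = 426 nm.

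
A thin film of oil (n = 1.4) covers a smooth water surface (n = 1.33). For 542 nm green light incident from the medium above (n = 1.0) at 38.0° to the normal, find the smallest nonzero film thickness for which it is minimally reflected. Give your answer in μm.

0.216 μm

Ray reflecting at the top interface goes from n = 1.0 toward n = 1.4: a half-wave phase shift.
Bottom surface (1.4 → 1.33): reflection off a lower-index medium gives no phase shift.
The two reflections differ by half a wavelength.
So the condition for destructive reflection is 2 n t cos θ_r = m λ.
Snell's law: 1.0 sin 38.0° = 1.4 sin θ_r → sin θ_r = 0.440, cos θ_r = 0.898.
Minimum nonzero at m = 1: t = λ / (2 n cos θ_r) = 542 / (2 × 1.4 × 0.898) = 216 nm.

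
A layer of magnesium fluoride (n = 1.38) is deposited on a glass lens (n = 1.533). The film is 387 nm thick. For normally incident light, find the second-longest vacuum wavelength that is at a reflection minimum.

Ray reflecting at the top interface goes from n = 1.0 toward n = 1.38: a half-wave phase shift.
Ray reflecting at the bottom interface goes from n = 1.38 toward n = 1.533: a half-wave phase shift.
The two reflections carry the same phase change, so no net offset.
With no net inversion, destructive interference in reflection requires 2 n t = (m + ½) λ.
λ = 2 n t / (m + ½). The second-longest wavelength is m = 1: λ = 2 × 1.38 × 387 / 1.50 = 712 nm.

712 nm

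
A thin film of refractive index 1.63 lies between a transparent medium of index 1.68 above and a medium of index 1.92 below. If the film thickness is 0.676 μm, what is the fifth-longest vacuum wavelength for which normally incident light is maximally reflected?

490 nm

At the upper boundary (n = 1.68 to n = 1.63) the reflected ray undergoes no phase shift.
At the lower boundary (n = 1.63 to n = 1.92) the reflected ray undergoes a half-wave phase shift.
Net: one phase inversion between the two reflected rays.
So the condition for constructive reflection is 2 n t = (m + ½) λ.
λ = 2 n t / (m + ½). The fifth-longest wavelength is m = 4: λ = 2 × 1.63 × 676 / 4.50 = 490 nm.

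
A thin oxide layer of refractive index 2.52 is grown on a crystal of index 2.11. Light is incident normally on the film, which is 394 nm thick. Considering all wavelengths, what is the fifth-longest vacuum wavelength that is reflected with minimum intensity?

397 nm

Top surface (1.0 → 2.52): reflection off a higher-index medium gives a half-wave phase shift.
Bottom surface (2.52 → 2.11): reflection off a lower-index medium gives no phase shift.
Net: one phase inversion between the two reflected rays.
For minimum reflection here: 2 n t = m λ.
λ = 2 n t / m. The fifth-longest wavelength is m = 5: λ = 2 × 2.52 × 394 / 5.00 = 397 nm.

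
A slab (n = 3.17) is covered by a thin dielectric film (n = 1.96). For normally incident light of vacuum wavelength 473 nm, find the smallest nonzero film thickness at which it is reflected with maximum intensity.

121 nm

Ray reflecting at the top interface goes from n = 1.0 toward n = 1.96: a half-wave phase shift.
Ray reflecting at the bottom interface goes from n = 1.96 toward n = 3.17: a half-wave phase shift.
Zero or two π shifts → no net half-wave offset.
With no net inversion, constructive interference in reflection requires 2 n t = m λ.
Minimum nonzero at m = 1: t = λ / (2 n) = 473 / (2 × 1.96) = 121 nm.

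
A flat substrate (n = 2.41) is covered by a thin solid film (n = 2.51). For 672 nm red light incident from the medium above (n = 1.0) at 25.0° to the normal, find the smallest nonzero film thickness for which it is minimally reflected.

136 nm

Ray reflecting at the top interface goes from n = 1.0 toward n = 2.51: a half-wave phase shift.
At the lower boundary (n = 2.51 to n = 2.41) the reflected ray undergoes no phase shift.
The two reflections differ by half a wavelength.
With one net inversion, destructive interference in reflection requires 2 n t cos θ_r = m λ.
Snell's law: 1.0 sin 25.0° = 2.51 sin θ_r → sin θ_r = 0.168, cos θ_r = 0.986.
Minimum nonzero at m = 1: t = λ / (2 n cos θ_r) = 672 / (2 × 2.51 × 0.986) = 136 nm.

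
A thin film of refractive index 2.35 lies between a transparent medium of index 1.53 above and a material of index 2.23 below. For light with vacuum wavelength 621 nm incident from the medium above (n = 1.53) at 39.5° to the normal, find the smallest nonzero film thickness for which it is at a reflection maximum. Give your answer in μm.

At the upper boundary (n = 1.53 to n = 2.35) the reflected ray undergoes a half-wave phase shift.
Ray reflecting at the bottom interface goes from n = 2.35 toward n = 2.23: no phase shift.
Net: one phase inversion between the two reflected rays.
With one net inversion, constructive interference in reflection requires 2 n t cos θ_r = (m + ½) λ.
Snell's law: 1.53 sin 39.5° = 2.35 sin θ_r → sin θ_r = 0.414, cos θ_r = 0.910.
Minimum at m = 0: t = λ / (4 n cos θ_r) = 621 / (4 × 2.35 × 0.910) = 72.6 nm.

0.0726 μm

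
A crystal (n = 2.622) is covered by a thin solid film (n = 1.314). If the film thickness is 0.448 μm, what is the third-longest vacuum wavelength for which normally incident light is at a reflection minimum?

Ray reflecting at the top interface goes from n = 1.0 toward n = 1.314: a half-wave phase shift.
Ray reflecting at the bottom interface goes from n = 1.314 toward n = 2.622: a half-wave phase shift.
Net: no relative phase inversion (both shifts match).
So the condition for destructive reflection is 2 n t = (m + ½) λ.
λ = 2 n t / (m + ½). The third-longest wavelength is m = 2: λ = 2 × 1.314 × 448 / 2.50 = 471 nm.

471 nm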